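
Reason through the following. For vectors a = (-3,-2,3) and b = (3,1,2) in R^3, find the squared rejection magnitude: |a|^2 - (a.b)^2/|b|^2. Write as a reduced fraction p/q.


|a|^2 = (-3)^2 + (-2)^2 + 3^2 = 22
|b|^2 = 3^2 + 1^2 + 2^2 = 14
a . b = (-3)*3 + (-2)*1 + 3*2 = -5
(a.b)^2 = (-5)^2 = 25
|rej|^2 = 22 - 25/14
= (308 - 25)/14
= 283/14
In lowest terms: 283/14


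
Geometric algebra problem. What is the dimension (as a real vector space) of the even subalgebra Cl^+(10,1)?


Even subalgebra dimension = 2^(n-1)
n = 10 + 1 = 11
2^(11 - 1) = 2^10 = 1024
Verification: sum of C(11,k) for even k = 1 + 55 + 330 + 462 + 165 + 11 = 1024
Result = 1024


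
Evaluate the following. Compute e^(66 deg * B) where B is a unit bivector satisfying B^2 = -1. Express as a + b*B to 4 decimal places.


For a unit bivector B with B^2 = -1, the exponential series gives
e^(theta*B) = cos(theta) + sin(theta)*B (the GA analogue of Euler's formula).
theta = 66 degrees = 1.151917 rad
cos(66 deg) = 0.4067
sin(66 deg) = 0.9135
exp(theta*B) = 0.4067 + 0.9135*B


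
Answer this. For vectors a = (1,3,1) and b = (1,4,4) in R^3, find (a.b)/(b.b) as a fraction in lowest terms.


Projection coefficient = (a . b) / (b . b)
a . b = 1*1 + 3*4 + 1*4
= 1 + 12 + 4 = 17
b . b = 1^2 + 4^2 + 4^2
= 1 + 16 + 16 = 33
Coefficient = 17/33
In lowest terms: 17/33


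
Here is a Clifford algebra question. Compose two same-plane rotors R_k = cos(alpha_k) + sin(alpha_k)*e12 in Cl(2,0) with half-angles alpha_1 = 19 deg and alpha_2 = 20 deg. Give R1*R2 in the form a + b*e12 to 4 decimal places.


Same-plane rotors commute and their half-angles add:
R1*R2 = cos(a1 + a2) + sin(a1 + a2)*e12.
a1 + a2 = 19 + 20 = 39 deg
cos(39 deg) = 0.7771
sin(39 deg) = 0.6293
R1*R2 = 0.7771 + 0.6293*e12


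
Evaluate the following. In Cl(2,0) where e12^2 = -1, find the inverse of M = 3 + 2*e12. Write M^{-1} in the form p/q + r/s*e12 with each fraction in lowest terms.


M = 3 + 2*e12, where e12^2 = -1.
Since M commutes with its reverse ~M = a - b*e12, M * ~M = a^2 - b^2*e12^2 = a^2 + b^2.
So M^{-1} = ~M / (a^2 + b^2) = (a - b*e12)/(a^2 + b^2).
a^2 + b^2 = 9 + 4 = 13
Scalar part = 3/13 = 3/13
Bivector coeff = -2/13 = -2/13
M^{-1} = 3/13 - 2/13*e12


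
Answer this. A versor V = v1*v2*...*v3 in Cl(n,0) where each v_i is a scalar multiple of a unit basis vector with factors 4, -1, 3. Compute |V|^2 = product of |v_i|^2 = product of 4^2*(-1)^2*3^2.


Each vector v_i has |v_i|^2 = s_i^2
Squared scales: 4^2 = 16, (-1)^2 = 1, 3^2 = 9
|V|^2 = 16 * 1 * 9
= 144


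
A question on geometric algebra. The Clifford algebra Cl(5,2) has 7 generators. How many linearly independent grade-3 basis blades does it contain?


Number of grade-k basis blades in Cl(p,q) with n = p + q is C(n, k).
n = 5 + 2 = 7
C(7, 3) = 7! / (3! * 4!)
= 5040 / (6 * 24)
= 35


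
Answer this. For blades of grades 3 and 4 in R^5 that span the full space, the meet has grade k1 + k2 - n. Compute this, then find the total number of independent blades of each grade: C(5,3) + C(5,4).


Meet grade = grade(A) + grade(B) - n
= 3 + 4 - 5 = 2
C(5,3) = 10
C(5,4) = 5
dim_A + dim_B = 10 + 5 = 15


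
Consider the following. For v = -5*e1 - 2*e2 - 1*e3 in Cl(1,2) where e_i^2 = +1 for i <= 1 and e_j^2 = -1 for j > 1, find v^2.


v^2 = sum of c_i^2 * e_i^2
Positive signature terms (e_i^2 = +1): (-5)^2 = 25
Negative signature terms (e_j^2 = -1): (-2)^2 + (-1)^2 = 5
v^2 = 25 - 5 = 20


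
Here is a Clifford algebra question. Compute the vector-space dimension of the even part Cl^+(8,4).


Even subalgebra dimension = 2^(n-1)
n = 8 + 4 = 12
2^(12 - 1) = 2^11 = 2048
Verification: sum of C(12,k) for even k = 1 + 66 + 495 + 924 + 495 + 66 + 1 = 2048
Result = 2048


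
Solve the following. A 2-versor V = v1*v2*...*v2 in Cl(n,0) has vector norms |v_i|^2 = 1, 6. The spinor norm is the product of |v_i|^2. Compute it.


Spinor norm N(V) = |v1|^2 * |v2|^2 * ... * |v2|^2
= 1 * 6
Running product: 1, 6
N(V) = 6


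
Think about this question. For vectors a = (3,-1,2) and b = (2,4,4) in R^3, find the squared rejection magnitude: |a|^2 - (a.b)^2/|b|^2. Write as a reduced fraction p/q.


|a|^2 = 3^2 + (-1)^2 + 2^2 = 14
|b|^2 = 2^2 + 4^2 + 4^2 = 36
a . b = 3*2 + (-1)*4 + 2*4 = 10
(a.b)^2 = 10^2 = 100
|rej|^2 = 14 - 100/36
= (504 - 100)/36
= 404/36
In lowest terms: 101/9


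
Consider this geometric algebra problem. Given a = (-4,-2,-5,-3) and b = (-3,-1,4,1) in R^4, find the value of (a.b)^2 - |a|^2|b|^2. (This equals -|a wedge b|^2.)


a . b = (-4)*(-3) + (-2)*(-1) + (-5)*4 + (-3)*1
= 12 + 2 + (-20) + (-3) = -9
|a|^2 = (-4)^2 + (-2)^2 + (-5)^2 + (-3)^2 = 54
|b|^2 = (-3)^2 + (-1)^2 + 4^2 + 1^2 = 27
(a.b)^2 = (-9)^2 = 81
|a|^2 * |b|^2 = 54 * 27 = 1458
Result = 81 - 1458 = -1377


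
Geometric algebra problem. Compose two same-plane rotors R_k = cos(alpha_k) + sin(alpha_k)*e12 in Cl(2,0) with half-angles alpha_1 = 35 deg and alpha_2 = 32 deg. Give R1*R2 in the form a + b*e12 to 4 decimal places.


Same-plane rotors commute and their half-angles add:
R1*R2 = cos(a1 + a2) + sin(a1 + a2)*e12.
a1 + a2 = 35 + 32 = 67 deg
cos(67 deg) = 0.3907
sin(67 deg) = 0.9205
R1*R2 = 0.3907 + 0.9205*e12


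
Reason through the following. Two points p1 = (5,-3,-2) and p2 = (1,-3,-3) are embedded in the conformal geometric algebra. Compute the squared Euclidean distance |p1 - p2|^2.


p1 - p2 = (4, 0, 1)
|p1 - p2|^2 = 4^2 + 0^2 + 1^2
= 16 + 0 + 1
= 17


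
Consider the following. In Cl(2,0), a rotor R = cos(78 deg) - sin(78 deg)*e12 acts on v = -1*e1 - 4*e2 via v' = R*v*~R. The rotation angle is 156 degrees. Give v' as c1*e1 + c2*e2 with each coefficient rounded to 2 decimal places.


Rotor R = cos(78deg) - sin(78deg)*e12
Rotation angle theta = 2 * 78 = 156 degrees
v' = R*v*~R rotates v by theta.
cos(156deg) = -0.9135, sin(156deg) = 0.4067
v'_1 = -1*cos(156deg) - (-4)*sin(156deg)
= -1*(-0.9135) - (-4)*0.4067
= 2.54
v'_2 = -1*sin(156deg) + (-4)*cos(156deg)
= -1*0.4067 + (-4)*(-0.9135)
= 3.25
v' = 2.54*e1 + 3.25*e2


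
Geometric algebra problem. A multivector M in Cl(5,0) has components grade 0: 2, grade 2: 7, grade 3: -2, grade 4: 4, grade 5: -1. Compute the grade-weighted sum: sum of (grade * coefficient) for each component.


Grade-weighted sum = sum of grade_k * coefficient_k
0*2 = 0
2*7 = 14
3*(-2) = -6
4*4 = 16
5*(-1) = -5
Total = 0 + 14 + (-6) + 16 + (-5) = 19


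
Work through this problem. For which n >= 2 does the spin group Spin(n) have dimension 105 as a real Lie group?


dim Spin(n) = dim so(n) = n(n-1)/2.
Solve n(n-1)/2 = 105, i.e. n^2 - n - 210 = 0.
Discriminant = 1 + 8*105 = 841
n = (1 + sqrt(841))/2 = (1 + 29)/2 = 15


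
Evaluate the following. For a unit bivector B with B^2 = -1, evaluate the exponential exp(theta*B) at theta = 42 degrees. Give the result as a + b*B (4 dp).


For a unit bivector B with B^2 = -1, the exponential series gives
e^(theta*B) = cos(theta) + sin(theta)*B (the GA analogue of Euler's formula).
theta = 42 degrees = 0.733038 rad
cos(42 deg) = 0.7431
sin(42 deg) = 0.6691
exp(theta*B) = 0.7431 + 0.6691*B


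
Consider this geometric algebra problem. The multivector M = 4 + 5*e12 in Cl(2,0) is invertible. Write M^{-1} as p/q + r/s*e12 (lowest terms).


M = 4 + 5*e12, where e12^2 = -1.
Since M commutes with its reverse ~M = a - b*e12, M * ~M = a^2 - b^2*e12^2 = a^2 + b^2.
So M^{-1} = ~M / (a^2 + b^2) = (a - b*e12)/(a^2 + b^2).
a^2 + b^2 = 16 + 25 = 41
Scalar part = 4/41 = 4/41
Bivector coeff = -5/41 = -5/41
M^{-1} = 4/41 - 5/41*e12


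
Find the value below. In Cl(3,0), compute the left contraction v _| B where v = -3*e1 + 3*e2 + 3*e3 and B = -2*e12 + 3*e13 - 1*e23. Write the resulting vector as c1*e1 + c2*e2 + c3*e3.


Left contraction v _| B = <vB>_1 (grade-1 part of the geometric product vB).
Using e1_|e12 = e2, e2_|e12 = -e1, e1_|e13 = e3, e3_|e13 = -e1, e2_|e23 = e3, e3_|e23 = -e2:
e1 coeff: -v2*b12 - v3*b13 = -(3)*(-2) - (3)*(3) = -3
e2 coeff: v1*b12 - v3*b23 = (-3)*(-2) - (3)*(-1) = 9
e3 coeff: v1*b13 + v2*b23 = (-3)*(3) + (3)*(-1) = -12
v _| B = -3*e1 + 9*e2 - 12*e3


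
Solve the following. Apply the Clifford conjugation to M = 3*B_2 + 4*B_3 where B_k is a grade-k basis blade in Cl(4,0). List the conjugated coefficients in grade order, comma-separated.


Clifford conjugate sign for grade k: (-1)^(k(k+1)/2)
Grade 2: (-1)^(2*3/2) = (-1)^3 = -1, coeff 3 -> -3
Grade 3: (-1)^(3*4/2) = (-1)^6 = 1, coeff 4 -> 4
Conjugated coefficients: -3, 4


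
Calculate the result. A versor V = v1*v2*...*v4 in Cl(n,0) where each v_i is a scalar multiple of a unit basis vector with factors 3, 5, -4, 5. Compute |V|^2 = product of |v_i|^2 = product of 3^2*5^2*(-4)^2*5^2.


Each vector v_i has |v_i|^2 = s_i^2
Squared scales: 3^2 = 9, 5^2 = 25, (-4)^2 = 16, 5^2 = 25
|V|^2 = 9 * 25 * 16 * 25
= 90000


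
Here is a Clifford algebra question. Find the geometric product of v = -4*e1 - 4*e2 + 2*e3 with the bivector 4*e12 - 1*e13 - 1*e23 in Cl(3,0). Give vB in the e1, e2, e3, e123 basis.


vB has grade-1 (vector) and grade-3 (trivector) parts: vB = (v _| B) + (v ^ B).
Vector part <vB>_1:
  e1: -v2*b12 - v3*b13 = -(-4)*(4) - (2)*(-1) = 18
  e2: v1*b12 - v3*b23 = (-4)*(4) - (2)*(-1) = -14
  e3: v1*b13 + v2*b23 = (-4)*(-1) + (-4)*(-1) = 8
Trivector part <vB>_3:
  e123: v1*b23 - v2*b13 + v3*b12 = (-4)*(-1) - (-4)*(-1) + (2)*(4) = 8
vB = 18*e1 - 14*e2 + 8*e3 + 8*e123


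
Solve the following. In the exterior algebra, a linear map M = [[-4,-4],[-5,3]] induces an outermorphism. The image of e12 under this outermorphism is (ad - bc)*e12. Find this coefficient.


The outermorphism of a linear map f sends e1^e2 to f(e1)^f(e2).
f(e1) = -4*e1 - 5*e2
f(e2) = -4*e1 + 3*e2
f(e1) ^ f(e2) = (-4*e1 - 5*e2) ^ (-4*e1 + 3*e2)
= (-4)*3*e12 + (-5)*(-4)*e21
= (-12 - 20)*e12
= -32*e12
Coefficient = -32


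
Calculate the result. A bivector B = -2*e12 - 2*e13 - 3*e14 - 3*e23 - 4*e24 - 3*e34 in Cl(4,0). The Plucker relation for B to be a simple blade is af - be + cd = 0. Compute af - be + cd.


Plucker relation: af - be + cd
a*f = (-2)*(-3) = 6
b*e = (-2)*(-4) = 8
c*d = (-3)*(-3) = 9
af - be + cd = 6 - 8 + 9
= 7


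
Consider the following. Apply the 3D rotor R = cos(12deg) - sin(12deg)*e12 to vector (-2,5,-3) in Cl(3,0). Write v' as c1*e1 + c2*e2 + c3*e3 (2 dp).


Rotor R = cos(12deg) - sin(12deg)*e12
Rotation angle theta = 2 * 12 = 24 degrees in the e12 plane (e1 -> e2).
The component perpendicular to the plane (e3) is invariant: v'_3 = v3 = -3.00
cos(24deg) = 0.9135, sin(24deg) = 0.4067
v'_1 = v1*cos(theta) - v2*sin(theta) = -2*0.9135 - 5*0.4067 = -3.86
v'_2 = v1*sin(theta) + v2*cos(theta) = -2*0.4067 + 5*0.9135 = 3.75
v' = -3.86*e1 + 3.75*e2 - 3.00*e3


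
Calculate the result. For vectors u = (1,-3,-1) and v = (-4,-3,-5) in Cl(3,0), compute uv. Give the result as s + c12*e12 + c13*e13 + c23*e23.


In Cl(3,0): e_i^2 = 1, e_ie_j = -e_je_i for i != j.
Scalar part = u . v = 1*(-4) + (-3)*(-3) + (-1)*(-5)
= -4 + 9 + 5 = 10
e12 coeff = 1*(-3) - (-3)*(-4) = -3 - 12 = -15
e13 coeff = 1*(-5) - (-1)*(-4) = -5 - 4 = -9
e23 coeff = (-3)*(-5) - (-1)*(-3) = 15 - 3 = 12
uv = 10 - 15*e12 - 9*e13 + 12*e23


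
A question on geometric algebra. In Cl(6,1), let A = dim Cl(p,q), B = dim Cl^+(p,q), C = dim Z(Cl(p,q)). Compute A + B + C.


n = 6 + 1 = 7
Total dim = 2^7 = 128
Even subalgebra dim = 2^6 = 64
n is odd, so center dim = 2
Sum = 128 + 64 + 2 = 194


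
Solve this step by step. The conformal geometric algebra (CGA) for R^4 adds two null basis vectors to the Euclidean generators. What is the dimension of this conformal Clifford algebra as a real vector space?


The conformal model of R^4 uses Cl(5,1): the 4 Euclidean generators plus two extra orthogonal generators e+ (e+^2 = +1) and e- (e-^2 = -1), from which the null vectors e0, einf are built.
Number of generators m = 4 + 2 = 6.
dim Cl(p,q) = 2^m = 2^6 = 64


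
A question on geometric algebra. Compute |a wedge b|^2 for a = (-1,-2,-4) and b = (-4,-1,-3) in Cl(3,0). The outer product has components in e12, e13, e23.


a wedge b = (a1*b2 - a2*b1)*e12 + (a1*b3 - a3*b1)*e13 + (a2*b3 - a3*b2)*e23
e12 coeff: (-1)*(-1) - (-2)*(-4) = 1 - 8 = -7
e13 coeff: (-1)*(-3) - (-4)*(-4) = 3 - 16 = -13
e23 coeff: (-2)*(-3) - (-4)*(-1) = 6 - 4 = 2
|a wedge b|^2 = (-7)^2 + (-13)^2 + 2^2
= 49 + 169 + 4
= 222


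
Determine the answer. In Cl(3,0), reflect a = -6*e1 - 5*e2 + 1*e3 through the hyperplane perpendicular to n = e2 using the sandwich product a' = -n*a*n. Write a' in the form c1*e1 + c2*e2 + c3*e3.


Reflection formula: a' = -n*a*n, with n = e2 (unit vector, n^2 = 1).
For reflection through hyperplane perp to e2:
The component along e2 flips sign, others stay.
a = (-6, -5, 1)
a' = (-6, 5, 1)
a' = -6*e1 + 5*e2 + 1*e3


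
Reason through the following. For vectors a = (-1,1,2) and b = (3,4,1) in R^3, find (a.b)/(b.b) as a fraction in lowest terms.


Projection coefficient = (a . b) / (b . b)
a . b = (-1)*3 + 1*4 + 2*1
= -3 + 4 + 2 = 3
b . b = 3^2 + 4^2 + 1^2
= 9 + 16 + 1 = 26
Coefficient = 3/26
In lowest terms: 3/26


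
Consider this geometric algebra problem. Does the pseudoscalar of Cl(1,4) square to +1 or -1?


The pseudoscalar I = e1...e_n (product of all n generators) of Cl(p,q) satisfies I^2 = (-1)^(q + n(n-1)/2).
p = 1, q = 4, n = p + q = 5
n(n-1)/2 = 5 * 4 / 2 = 10
Exponent = q + n(n-1)/2 = 4 + 10 = 14
I^2 = (-1)^14 = +1


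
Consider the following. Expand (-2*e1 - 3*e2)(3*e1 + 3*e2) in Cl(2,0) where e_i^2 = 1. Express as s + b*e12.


Expand: (-2*e1 - 3*e2)(3*e1 + 3*e2)
= (-2)*3*e1e1 + (-2)*3*e1e2 + (-3)*3*e2e1 + (-3)*3*e2e2
Using e1^2 = e2^2 = 1, e2e1 = -e1e2:
Scalar part s = (-2)*3 + (-3)*3 = -6 + (-9) = -15
Bivector part b = (-2)*3 - (-3)*3 = -6 - (-9) = 3
uv = -15 + 3*e12


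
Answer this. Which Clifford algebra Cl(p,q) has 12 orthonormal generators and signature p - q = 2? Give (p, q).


We need p + q = 12 and p - q = 2.
Adding: 2p = 12 + 2 = 14, so p = 7.
Then q = 12 - 7 = 5.
(p, q) = (7, 5)


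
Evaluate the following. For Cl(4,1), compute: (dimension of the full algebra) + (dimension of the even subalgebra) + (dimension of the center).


n = 4 + 1 = 5
Total dim = 2^5 = 32
Even subalgebra dim = 2^4 = 16
n is odd, so center dim = 2
Sum = 32 + 16 + 2 = 50


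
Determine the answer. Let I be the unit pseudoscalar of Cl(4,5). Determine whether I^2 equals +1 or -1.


The pseudoscalar I = e1...e_n (product of all n generators) of Cl(p,q) satisfies I^2 = (-1)^(q + n(n-1)/2).
p = 4, q = 5, n = p + q = 9
n(n-1)/2 = 9 * 8 / 2 = 36
Exponent = q + n(n-1)/2 = 5 + 36 = 41
I^2 = (-1)^41 = -1


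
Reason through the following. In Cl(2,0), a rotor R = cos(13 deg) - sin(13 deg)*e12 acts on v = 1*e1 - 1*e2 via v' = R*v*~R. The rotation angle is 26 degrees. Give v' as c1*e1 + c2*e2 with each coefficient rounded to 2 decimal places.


Rotor R = cos(13deg) - sin(13deg)*e12
Rotation angle theta = 2 * 13 = 26 degrees
v' = R*v*~R rotates v by theta.
cos(26deg) = 0.8988, sin(26deg) = 0.4384
v'_1 = 1*cos(26deg) - (-1)*sin(26deg)
= 1*0.8988 - (-1)*0.4384
= 1.34
v'_2 = 1*sin(26deg) + (-1)*cos(26deg)
= 1*0.4384 + (-1)*0.8988
= -0.46
v' = 1.34*e1 - 0.46*e2


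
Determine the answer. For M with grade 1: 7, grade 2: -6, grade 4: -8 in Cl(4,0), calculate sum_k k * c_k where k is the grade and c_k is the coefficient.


Grade-weighted sum = sum of grade_k * coefficient_k
1*7 = 7
2*(-6) = -12
4*(-8) = -32
Total = 7 + (-12) + (-32) = -37


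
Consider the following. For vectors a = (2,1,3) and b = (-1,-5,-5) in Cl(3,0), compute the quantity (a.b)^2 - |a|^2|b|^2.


a . b = 2*(-1) + 1*(-5) + 3*(-5)
= -2 + (-5) + (-15) = -22
|a|^2 = 2^2 + 1^2 + 3^2 = 14
|b|^2 = (-1)^2 + (-5)^2 + (-5)^2 = 51
(a.b)^2 = (-22)^2 = 484
|a|^2 * |b|^2 = 14 * 51 = 714
Result = 484 - 714 = -230


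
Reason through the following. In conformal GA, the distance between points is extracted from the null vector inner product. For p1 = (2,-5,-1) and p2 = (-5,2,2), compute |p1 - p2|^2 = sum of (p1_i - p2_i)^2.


p1 - p2 = (7, -7, -3)
|p1 - p2|^2 = 7^2 + (-7)^2 + (-3)^2
= 49 + 49 + 9
= 107


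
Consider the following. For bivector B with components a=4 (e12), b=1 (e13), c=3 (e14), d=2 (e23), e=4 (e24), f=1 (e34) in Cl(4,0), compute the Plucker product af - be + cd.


Plucker relation: af - be + cd
a*f = 4*1 = 4
b*e = 1*4 = 4
c*d = 3*2 = 6
af - be + cd = 4 - 4 + 6
= 6


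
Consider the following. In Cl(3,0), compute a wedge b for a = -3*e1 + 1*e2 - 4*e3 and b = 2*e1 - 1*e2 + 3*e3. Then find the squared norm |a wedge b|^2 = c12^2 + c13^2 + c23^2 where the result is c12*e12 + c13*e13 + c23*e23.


a wedge b = (a1*b2 - a2*b1)*e12 + (a1*b3 - a3*b1)*e13 + (a2*b3 - a3*b2)*e23
e12 coeff: (-3)*(-1) - 1*2 = 3 - 2 = 1
e13 coeff: (-3)*3 - (-4)*2 = -9 - (-8) = -1
e23 coeff: 1*3 - (-4)*(-1) = 3 - 4 = -1
|a wedge b|^2 = 1^2 + (-1)^2 + (-1)^2
= 1 + 1 + 1
= 3


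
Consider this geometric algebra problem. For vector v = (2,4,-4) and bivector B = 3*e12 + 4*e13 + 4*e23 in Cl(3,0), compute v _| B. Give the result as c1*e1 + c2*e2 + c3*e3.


Left contraction v _| B = <vB>_1 (grade-1 part of the geometric product vB).
Using e1_|e12 = e2, e2_|e12 = -e1, e1_|e13 = e3, e3_|e13 = -e1, e2_|e23 = e3, e3_|e23 = -e2:
e1 coeff: -v2*b12 - v3*b13 = -(4)*(3) - (-4)*(4) = 4
e2 coeff: v1*b12 - v3*b23 = (2)*(3) - (-4)*(4) = 22
e3 coeff: v1*b13 + v2*b23 = (2)*(4) + (4)*(4) = 24
v _| B = 4*e1 + 22*e2 + 24*e3


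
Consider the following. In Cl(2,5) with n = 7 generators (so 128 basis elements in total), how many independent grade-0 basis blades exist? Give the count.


Number of grade-k basis blades in Cl(p,q) with n = p + q is C(n, k).
n = 2 + 5 = 7
C(7, 0) = 7! / (0! * 7!)
= 5040 / (1 * 5040)
= 1


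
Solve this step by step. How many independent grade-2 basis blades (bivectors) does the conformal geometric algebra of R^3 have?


The conformal model of R^3 uses Cl(4,1) with m = 3 + 2 = 5 generators.
Number of grade-2 blades = C(m, 2) = C(5, 2)
= 5*4/2 = 10


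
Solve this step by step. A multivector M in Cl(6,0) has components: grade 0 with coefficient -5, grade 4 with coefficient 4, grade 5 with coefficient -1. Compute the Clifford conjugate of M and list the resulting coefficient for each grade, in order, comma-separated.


Clifford conjugate sign for grade k: (-1)^(k(k+1)/2)
Grade 0: (-1)^(0*1/2) = (-1)^0 = 1, coeff -5 -> -5
Grade 4: (-1)^(4*5/2) = (-1)^10 = 1, coeff 4 -> 4
Grade 5: (-1)^(5*6/2) = (-1)^15 = -1, coeff -1 -> 1
Conjugated coefficients: -5, 4, 1


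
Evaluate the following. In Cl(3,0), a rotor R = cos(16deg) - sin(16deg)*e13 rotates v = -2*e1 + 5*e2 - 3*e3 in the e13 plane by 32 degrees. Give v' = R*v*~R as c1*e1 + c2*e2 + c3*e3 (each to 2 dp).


Rotor R = cos(16deg) - sin(16deg)*e13
Rotation angle theta = 2 * 16 = 32 degrees in the e13 plane (e1 -> e3).
The component perpendicular to the plane (e2) is invariant: v'_2 = v2 = 5.00
cos(32deg) = 0.8480, sin(32deg) = 0.5299
v'_1 = v1*cos(theta) - v3*sin(theta) = -2*0.8480 - (-3)*0.5299 = -0.11
v'_3 = v1*sin(theta) + v3*cos(theta) = -2*0.5299 + (-3)*0.8480 = -3.60
v' = -0.11*e1 + 5.00*e2 - 3.60*e3


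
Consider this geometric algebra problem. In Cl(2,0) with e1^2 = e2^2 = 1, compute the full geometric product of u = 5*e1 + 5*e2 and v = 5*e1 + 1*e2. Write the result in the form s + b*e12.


Expand: (5*e1 + 5*e2)(5*e1 + 1*e2)
= 5*5*e1e1 + 5*1*e1e2 + 5*5*e2e1 + 5*1*e2e2
Using e1^2 = e2^2 = 1, e2e1 = -e1e2:
Scalar part s = 5*5 + 5*1 = 25 + 5 = 30
Bivector part b = 5*1 - 5*5 = 5 - 25 = -20
uv = 30 - 20*e12


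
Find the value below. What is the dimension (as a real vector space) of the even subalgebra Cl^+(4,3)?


Even subalgebra dimension = 2^(n-1)
n = 4 + 3 = 7
2^(7 - 1) = 2^6 = 64
Verification: sum of C(7,k) for even k = 1 + 21 + 35 + 7 = 64
Result = 64


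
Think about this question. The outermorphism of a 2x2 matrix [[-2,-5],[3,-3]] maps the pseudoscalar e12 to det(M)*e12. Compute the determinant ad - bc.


The outermorphism of a linear map f sends e1^e2 to f(e1)^f(e2).
f(e1) = -2*e1 + 3*e2
f(e2) = -5*e1 - 3*e2
f(e1) ^ f(e2) = (-2*e1 + 3*e2) ^ (-5*e1 - 3*e2)
= (-2)*(-3)*e12 + 3*(-5)*e21
= (6 - (-15))*e12
= 21*e12
Coefficient = 21


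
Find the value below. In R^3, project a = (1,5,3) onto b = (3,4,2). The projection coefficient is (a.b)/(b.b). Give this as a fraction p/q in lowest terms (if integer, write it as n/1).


Projection coefficient = (a . b) / (b . b)
a . b = 1*3 + 5*4 + 3*2
= 3 + 20 + 6 = 29
b . b = 3^2 + 4^2 + 2^2
= 9 + 16 + 4 = 29
Coefficient = 29/29
In lowest terms: 1/1


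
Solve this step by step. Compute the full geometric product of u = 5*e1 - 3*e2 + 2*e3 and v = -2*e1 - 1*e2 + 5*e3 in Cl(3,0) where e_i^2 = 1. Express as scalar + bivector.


In Cl(3,0): e_i^2 = 1, e_ie_j = -e_je_i for i != j.
Scalar part = u . v = 5*(-2) + (-3)*(-1) + 2*5
= -10 + 3 + 10 = 3
e12 coeff = 5*(-1) - (-3)*(-2) = -5 - 6 = -11
e13 coeff = 5*5 - 2*(-2) = 25 - (-4) = 29
e23 coeff = (-3)*5 - 2*(-1) = -15 - (-2) = -13
uv = 3 - 11*e12 + 29*e13 - 13*e23


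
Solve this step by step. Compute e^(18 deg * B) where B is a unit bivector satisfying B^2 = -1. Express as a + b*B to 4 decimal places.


For a unit bivector B with B^2 = -1, the exponential series gives
e^(theta*B) = cos(theta) + sin(theta)*B (the GA analogue of Euler's formula).
theta = 18 degrees = 0.314159 rad
cos(18 deg) = 0.9511
sin(18 deg) = 0.3090
exp(theta*B) = 0.9511 + 0.3090*B


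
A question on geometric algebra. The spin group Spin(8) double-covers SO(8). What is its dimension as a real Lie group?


Spin(n) double-covers SO(n); both have Lie algebra so(n) of dimension n(n-1)/2.
n = 8
n(n-1) = 8 * 7 = 56
dim Spin(8) = 56/2 = 28


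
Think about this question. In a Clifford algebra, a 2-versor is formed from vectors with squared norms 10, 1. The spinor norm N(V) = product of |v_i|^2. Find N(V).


Spinor norm N(V) = |v1|^2 * |v2|^2 * ... * |v2|^2
= 10 * 1
Running product: 10, 10
N(V) = 10


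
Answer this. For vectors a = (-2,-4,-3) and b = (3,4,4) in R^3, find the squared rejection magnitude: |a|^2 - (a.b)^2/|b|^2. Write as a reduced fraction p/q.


|a|^2 = (-2)^2 + (-4)^2 + (-3)^2 = 29
|b|^2 = 3^2 + 4^2 + 4^2 = 41
a . b = (-2)*3 + (-4)*4 + (-3)*4 = -34
(a.b)^2 = (-34)^2 = 1156
|rej|^2 = 29 - 1156/41
= (1189 - 1156)/41
= 33/41
In lowest terms: 33/41


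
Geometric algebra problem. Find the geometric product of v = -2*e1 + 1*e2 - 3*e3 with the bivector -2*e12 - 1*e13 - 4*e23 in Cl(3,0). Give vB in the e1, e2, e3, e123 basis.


vB has grade-1 (vector) and grade-3 (trivector) parts: vB = (v _| B) + (v ^ B).
Vector part <vB>_1:
  e1: -v2*b12 - v3*b13 = -(1)*(-2) - (-3)*(-1) = -1
  e2: v1*b12 - v3*b23 = (-2)*(-2) - (-3)*(-4) = -8
  e3: v1*b13 + v2*b23 = (-2)*(-1) + (1)*(-4) = -2
Trivector part <vB>_3:
  e123: v1*b23 - v2*b13 + v3*b12 = (-2)*(-4) - (1)*(-1) + (-3)*(-2) = 15
vB = -1*e1 - 8*e2 - 2*e3 + 15*e123


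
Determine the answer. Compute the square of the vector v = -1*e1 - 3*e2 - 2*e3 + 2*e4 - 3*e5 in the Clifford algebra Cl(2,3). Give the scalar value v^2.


v^2 = sum of c_i^2 * e_i^2
Positive signature terms (e_i^2 = +1): (-1)^2 + (-3)^2 = 10
Negative signature terms (e_j^2 = -1): (-2)^2 + 2^2 + (-3)^2 = 17
v^2 = 10 - 17 = -7


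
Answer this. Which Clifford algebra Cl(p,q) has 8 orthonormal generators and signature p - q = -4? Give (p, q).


We need p + q = 8 and p - q = -4.
Adding: 2p = 8 + (-4) = 4, so p = 2.
Then q = 8 - 2 = 6.
(p, q) = (2, 6)


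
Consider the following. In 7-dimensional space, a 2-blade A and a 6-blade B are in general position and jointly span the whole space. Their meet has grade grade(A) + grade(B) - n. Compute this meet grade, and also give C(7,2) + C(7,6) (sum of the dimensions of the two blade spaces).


Meet grade = grade(A) + grade(B) - n
= 2 + 6 - 7 = 1
C(7,2) = 21
C(7,6) = 7
dim_A + dim_B = 21 + 7 = 28


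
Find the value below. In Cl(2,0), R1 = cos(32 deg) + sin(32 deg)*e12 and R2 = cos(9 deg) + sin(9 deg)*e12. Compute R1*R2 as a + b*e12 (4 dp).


Same-plane rotors commute and their half-angles add:
R1*R2 = cos(a1 + a2) + sin(a1 + a2)*e12.
a1 + a2 = 32 + 9 = 41 deg
cos(41 deg) = 0.7547
sin(41 deg) = 0.6561
R1*R2 = 0.7547 + 0.6561*e12


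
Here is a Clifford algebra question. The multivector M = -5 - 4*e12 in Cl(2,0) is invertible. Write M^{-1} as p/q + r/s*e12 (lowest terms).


M = -5 - 4*e12, where e12^2 = -1.
Since M commutes with its reverse ~M = a - b*e12, M * ~M = a^2 - b^2*e12^2 = a^2 + b^2.
So M^{-1} = ~M / (a^2 + b^2) = (a - b*e12)/(a^2 + b^2).
a^2 + b^2 = 25 + 16 = 41
Scalar part = -5/41 = -5/41
Bivector coeff = 4/41 = 4/41
M^{-1} = -5/41 + 4/41*e12


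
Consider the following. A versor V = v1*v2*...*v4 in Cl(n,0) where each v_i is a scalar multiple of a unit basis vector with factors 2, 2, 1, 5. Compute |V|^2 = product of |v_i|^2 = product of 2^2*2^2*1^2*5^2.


Each vector v_i has |v_i|^2 = s_i^2
Squared scales: 2^2 = 4, 2^2 = 4, 1^2 = 1, 5^2 = 25
|V|^2 = 4 * 4 * 1 * 25
= 400


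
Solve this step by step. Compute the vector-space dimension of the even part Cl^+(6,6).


Even subalgebra dimension = 2^(n-1)
n = 6 + 6 = 12
2^(12 - 1) = 2^11 = 2048
Verification: sum of C(12,k) for even k = 1 + 66 + 495 + 924 + 495 + 66 + 1 = 2048
Result = 2048


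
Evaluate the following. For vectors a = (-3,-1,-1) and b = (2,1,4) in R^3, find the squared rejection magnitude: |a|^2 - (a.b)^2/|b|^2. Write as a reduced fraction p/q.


|a|^2 = (-3)^2 + (-1)^2 + (-1)^2 = 11
|b|^2 = 2^2 + 1^2 + 4^2 = 21
a . b = (-3)*2 + (-1)*1 + (-1)*4 = -11
(a.b)^2 = (-11)^2 = 121
|rej|^2 = 11 - 121/21
= (231 - 121)/21
= 110/21
In lowest terms: 110/21


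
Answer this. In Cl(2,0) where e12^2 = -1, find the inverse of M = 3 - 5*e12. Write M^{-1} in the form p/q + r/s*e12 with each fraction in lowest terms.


M = 3 - 5*e12, where e12^2 = -1.
Since M commutes with its reverse ~M = a - b*e12, M * ~M = a^2 - b^2*e12^2 = a^2 + b^2.
So M^{-1} = ~M / (a^2 + b^2) = (a - b*e12)/(a^2 + b^2).
a^2 + b^2 = 9 + 25 = 34
Scalar part = 3/34 = 3/34
Bivector coeff = 5/34 = 5/34
M^{-1} = 3/34 + 5/34*e12


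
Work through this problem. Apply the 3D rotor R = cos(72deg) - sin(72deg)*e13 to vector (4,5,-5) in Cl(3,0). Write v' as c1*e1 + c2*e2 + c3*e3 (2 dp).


Rotor R = cos(72deg) - sin(72deg)*e13
Rotation angle theta = 2 * 72 = 144 degrees in the e13 plane (e1 -> e3).
The component perpendicular to the plane (e2) is invariant: v'_2 = v2 = 5.00
cos(144deg) = -0.8090, sin(144deg) = 0.5878
v'_1 = v1*cos(theta) - v3*sin(theta) = 4*(-0.8090) - (-5)*0.5878 = -0.30
v'_3 = v1*sin(theta) + v3*cos(theta) = 4*0.5878 + (-5)*(-0.8090) = 6.40
v' = -0.30*e1 + 5.00*e2 + 6.40*e3


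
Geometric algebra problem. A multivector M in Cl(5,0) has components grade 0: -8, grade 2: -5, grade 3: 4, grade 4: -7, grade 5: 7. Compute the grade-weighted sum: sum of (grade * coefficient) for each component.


Grade-weighted sum = sum of grade_k * coefficient_k
0*(-8) = 0
2*(-5) = -10
3*4 = 12
4*(-7) = -28
5*7 = 35
Total = 0 + (-10) + 12 + (-28) + 35 = 9


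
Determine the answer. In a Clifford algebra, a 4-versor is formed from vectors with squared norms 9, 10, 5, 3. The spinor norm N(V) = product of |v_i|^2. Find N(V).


Spinor norm N(V) = |v1|^2 * |v2|^2 * ... * |v4|^2
= 9 * 10 * 5 * 3
Running product: 9, 90, 450, 1350
N(V) = 1350


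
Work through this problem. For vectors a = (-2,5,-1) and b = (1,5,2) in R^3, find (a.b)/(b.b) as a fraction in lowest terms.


Projection coefficient = (a . b) / (b . b)
a . b = (-2)*1 + 5*5 + (-1)*2
= -2 + 25 + (-2) = 21
b . b = 1^2 + 5^2 + 2^2
= 1 + 25 + 4 = 30
Coefficient = 21/30
In lowest terms: 7/10


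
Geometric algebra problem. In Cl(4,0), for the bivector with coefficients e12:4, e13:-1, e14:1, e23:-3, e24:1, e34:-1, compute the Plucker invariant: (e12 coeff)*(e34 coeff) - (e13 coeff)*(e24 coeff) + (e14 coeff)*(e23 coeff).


Plucker relation: af - be + cd
a*f = 4*(-1) = -4
b*e = (-1)*1 = -1
c*d = 1*(-3) = -3
af - be + cd = -4 - (-1) + (-3)
= -6


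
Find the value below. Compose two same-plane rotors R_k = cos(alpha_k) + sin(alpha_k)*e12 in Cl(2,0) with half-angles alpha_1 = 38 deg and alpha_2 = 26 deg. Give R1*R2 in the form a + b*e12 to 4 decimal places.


Same-plane rotors commute and their half-angles add:
R1*R2 = cos(a1 + a2) + sin(a1 + a2)*e12.
a1 + a2 = 38 + 26 = 64 deg
cos(64 deg) = 0.4384
sin(64 deg) = 0.8988
R1*R2 = 0.4384 + 0.8988*e12


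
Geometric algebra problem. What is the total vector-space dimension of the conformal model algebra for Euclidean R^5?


The conformal model of R^5 uses Cl(6,1): the 5 Euclidean generators plus two extra orthogonal generators e+ (e+^2 = +1) and e- (e-^2 = -1), from which the null vectors e0, einf are built.
Number of generators m = 5 + 2 = 7.
dim Cl(p,q) = 2^m = 2^7 = 128


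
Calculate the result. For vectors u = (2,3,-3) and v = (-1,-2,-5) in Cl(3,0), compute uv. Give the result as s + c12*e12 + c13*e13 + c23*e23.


In Cl(3,0): e_i^2 = 1, e_ie_j = -e_je_i for i != j.
Scalar part = u . v = 2*(-1) + 3*(-2) + (-3)*(-5)
= -2 + (-6) + 15 = 7
e12 coeff = 2*(-2) - 3*(-1) = -4 - (-3) = -1
e13 coeff = 2*(-5) - (-3)*(-1) = -10 - 3 = -13
e23 coeff = 3*(-5) - (-3)*(-2) = -15 - 6 = -21
uv = 7 - 1*e12 - 13*e13 - 21*e23


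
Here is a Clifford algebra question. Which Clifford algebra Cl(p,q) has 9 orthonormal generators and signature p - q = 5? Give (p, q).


We need p + q = 9 and p - q = 5.
Adding: 2p = 9 + 5 = 14, so p = 7.
Then q = 9 - 7 = 2.
(p, q) = (7, 2)


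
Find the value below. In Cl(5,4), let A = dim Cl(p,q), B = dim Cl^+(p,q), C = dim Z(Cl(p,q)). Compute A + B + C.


n = 5 + 4 = 9
Total dim = 2^9 = 512
Even subalgebra dim = 2^8 = 256
n is odd, so center dim = 2
Sum = 512 + 256 + 2 = 770


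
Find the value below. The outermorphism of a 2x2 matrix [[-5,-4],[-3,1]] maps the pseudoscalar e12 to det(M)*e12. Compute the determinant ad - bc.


The outermorphism of a linear map f sends e1^e2 to f(e1)^f(e2).
f(e1) = -5*e1 - 3*e2
f(e2) = -4*e1 + 1*e2
f(e1) ^ f(e2) = (-5*e1 - 3*e2) ^ (-4*e1 + 1*e2)
= (-5)*1*e12 + (-3)*(-4)*e21
= (-5 - 12)*e12
= -17*e12
Coefficient = -17


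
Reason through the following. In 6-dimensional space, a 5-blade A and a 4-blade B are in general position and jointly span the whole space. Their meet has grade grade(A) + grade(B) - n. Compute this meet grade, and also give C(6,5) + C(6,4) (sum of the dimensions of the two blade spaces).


Meet grade = grade(A) + grade(B) - n
= 5 + 4 - 6 = 3
C(6,5) = 6
C(6,4) = 15
dim_A + dim_B = 6 + 15 = 21


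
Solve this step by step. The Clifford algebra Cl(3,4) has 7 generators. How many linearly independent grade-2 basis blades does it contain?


Number of grade-k basis blades in Cl(p,q) with n = p + q is C(n, k).
n = 3 + 4 = 7
C(7, 2) = 7! / (2! * 5!)
= 5040 / (2 * 120)
= 21


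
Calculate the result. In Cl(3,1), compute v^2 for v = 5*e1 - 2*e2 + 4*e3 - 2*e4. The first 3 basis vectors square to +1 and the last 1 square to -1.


v^2 = sum of c_i^2 * e_i^2
Positive signature terms (e_i^2 = +1): 5^2 + (-2)^2 + 4^2 = 45
Negative signature terms (e_j^2 = -1): (-2)^2 = 4
v^2 = 45 - 4 = 41


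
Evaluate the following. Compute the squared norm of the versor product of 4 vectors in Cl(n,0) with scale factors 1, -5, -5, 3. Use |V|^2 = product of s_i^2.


Each vector v_i has |v_i|^2 = s_i^2
Squared scales: 1^2 = 1, (-5)^2 = 25, (-5)^2 = 25, 3^2 = 9
|V|^2 = 1 * 25 * 25 * 9
= 5625


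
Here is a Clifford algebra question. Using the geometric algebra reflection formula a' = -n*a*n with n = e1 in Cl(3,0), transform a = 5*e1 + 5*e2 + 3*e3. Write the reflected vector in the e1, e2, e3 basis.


Reflection formula: a' = -n*a*n, with n = e1 (unit vector, n^2 = 1).
For reflection through hyperplane perp to e1:
The component along e1 flips sign, others stay.
a = (5, 5, 3)
a' = (-5, 5, 3)
a' = -5*e1 + 5*e2 + 3*e3


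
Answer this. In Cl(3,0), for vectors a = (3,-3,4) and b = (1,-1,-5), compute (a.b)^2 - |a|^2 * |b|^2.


a . b = 3*1 + (-3)*(-1) + 4*(-5)
= 3 + 3 + (-20) = -14
|a|^2 = 3^2 + (-3)^2 + 4^2 = 34
|b|^2 = 1^2 + (-1)^2 + (-5)^2 = 27
(a.b)^2 = (-14)^2 = 196
|a|^2 * |b|^2 = 34 * 27 = 918
Result = 196 - 918 = -722


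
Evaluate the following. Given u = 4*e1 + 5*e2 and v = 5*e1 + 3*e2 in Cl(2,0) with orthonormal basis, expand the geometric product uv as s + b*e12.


Expand: (4*e1 + 5*e2)(5*e1 + 3*e2)
= 4*5*e1e1 + 4*3*e1e2 + 5*5*e2e1 + 5*3*e2e2
Using e1^2 = e2^2 = 1, e2e1 = -e1e2:
Scalar part s = 4*5 + 5*3 = 20 + 15 = 35
Bivector part b = 4*3 - 5*5 = 12 - 25 = -13
uv = 35 - 13*e12


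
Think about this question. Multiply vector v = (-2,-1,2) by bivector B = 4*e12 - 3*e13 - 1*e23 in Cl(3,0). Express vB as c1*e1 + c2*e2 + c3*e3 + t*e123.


vB has grade-1 (vector) and grade-3 (trivector) parts: vB = (v _| B) + (v ^ B).
Vector part <vB>_1:
  e1: -v2*b12 - v3*b13 = -(-1)*(4) - (2)*(-3) = 10
  e2: v1*b12 - v3*b23 = (-2)*(4) - (2)*(-1) = -6
  e3: v1*b13 + v2*b23 = (-2)*(-3) + (-1)*(-1) = 7
Trivector part <vB>_3:
  e123: v1*b23 - v2*b13 + v3*b12 = (-2)*(-1) - (-1)*(-3) + (2)*(4) = 7
vB = 10*e1 - 6*e2 + 7*e3 + 7*e123


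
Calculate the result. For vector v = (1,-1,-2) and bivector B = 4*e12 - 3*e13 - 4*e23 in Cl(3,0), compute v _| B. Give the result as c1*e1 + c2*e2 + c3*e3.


Left contraction v _| B = <vB>_1 (grade-1 part of the geometric product vB).
Using e1_|e12 = e2, e2_|e12 = -e1, e1_|e13 = e3, e3_|e13 = -e1, e2_|e23 = e3, e3_|e23 = -e2:
e1 coeff: -v2*b12 - v3*b13 = -(-1)*(4) - (-2)*(-3) = -2
e2 coeff: v1*b12 - v3*b23 = (1)*(4) - (-2)*(-4) = -4
e3 coeff: v1*b13 + v2*b23 = (1)*(-3) + (-1)*(-4) = 1
v _| B = -2*e1 - 4*e2 + 1*e3


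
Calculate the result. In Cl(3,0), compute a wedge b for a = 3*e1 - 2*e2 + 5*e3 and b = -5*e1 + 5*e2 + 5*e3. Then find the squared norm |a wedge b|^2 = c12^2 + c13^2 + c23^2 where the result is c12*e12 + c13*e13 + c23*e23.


a wedge b = (a1*b2 - a2*b1)*e12 + (a1*b3 - a3*b1)*e13 + (a2*b3 - a3*b2)*e23
e12 coeff: 3*5 - (-2)*(-5) = 15 - 10 = 5
e13 coeff: 3*5 - 5*(-5) = 15 - (-25) = 40
e23 coeff: (-2)*5 - 5*5 = -10 - 25 = -35
|a wedge b|^2 = 5^2 + 40^2 + (-35)^2
= 25 + 1600 + 1225
= 2850


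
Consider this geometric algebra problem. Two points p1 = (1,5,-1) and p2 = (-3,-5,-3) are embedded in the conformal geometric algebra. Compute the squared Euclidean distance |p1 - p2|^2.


p1 - p2 = (4, 10, 2)
|p1 - p2|^2 = 4^2 + 10^2 + 2^2
= 16 + 100 + 4
= 120


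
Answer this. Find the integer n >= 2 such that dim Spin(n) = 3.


dim Spin(n) = dim so(n) = n(n-1)/2.
Solve n(n-1)/2 = 3, i.e. n^2 - n - 6 = 0.
Discriminant = 1 + 8*3 = 25
n = (1 + sqrt(25))/2 = (1 + 5)/2 = 3


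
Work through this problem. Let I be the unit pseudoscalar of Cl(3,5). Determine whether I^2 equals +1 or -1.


The pseudoscalar I = e1...e_n (product of all n generators) of Cl(p,q) satisfies I^2 = (-1)^(q + n(n-1)/2).
p = 3, q = 5, n = p + q = 8
n(n-1)/2 = 8 * 7 / 2 = 28
Exponent = q + n(n-1)/2 = 5 + 28 = 33
I^2 = (-1)^33 = -1


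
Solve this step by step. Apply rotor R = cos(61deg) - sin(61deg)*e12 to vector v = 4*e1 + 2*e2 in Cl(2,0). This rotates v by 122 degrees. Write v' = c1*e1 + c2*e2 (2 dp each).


Rotor R = cos(61deg) - sin(61deg)*e12
Rotation angle theta = 2 * 61 = 122 degrees
v' = R*v*~R rotates v by theta.
cos(122deg) = -0.5299, sin(122deg) = 0.8480
v'_1 = 4*cos(122deg) - 2*sin(122deg)
= 4*(-0.5299) - 2*0.8480
= -3.82
v'_2 = 4*sin(122deg) + 2*cos(122deg)
= 4*0.8480 + 2*(-0.5299)
= 2.33
v' = -3.82*e1 + 2.33*e2


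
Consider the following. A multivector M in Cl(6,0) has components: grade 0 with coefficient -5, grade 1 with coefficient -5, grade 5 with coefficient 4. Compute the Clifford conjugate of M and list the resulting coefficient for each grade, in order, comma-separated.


Clifford conjugate sign for grade k: (-1)^(k(k+1)/2)
Grade 0: (-1)^(0*1/2) = (-1)^0 = 1, coeff -5 -> -5
Grade 1: (-1)^(1*2/2) = (-1)^1 = -1, coeff -5 -> 5
Grade 5: (-1)^(5*6/2) = (-1)^15 = -1, coeff 4 -> -4
Conjugated coefficients: -5, 5, -4


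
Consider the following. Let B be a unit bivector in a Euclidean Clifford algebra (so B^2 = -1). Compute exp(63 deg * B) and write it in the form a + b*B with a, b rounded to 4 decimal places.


For a unit bivector B with B^2 = -1, the exponential series gives
e^(theta*B) = cos(theta) + sin(theta)*B (the GA analogue of Euler's formula).
theta = 63 degrees = 1.099557 rad
cos(63 deg) = 0.4540
sin(63 deg) = 0.8910
exp(theta*B) = 0.4540 + 0.8910*B


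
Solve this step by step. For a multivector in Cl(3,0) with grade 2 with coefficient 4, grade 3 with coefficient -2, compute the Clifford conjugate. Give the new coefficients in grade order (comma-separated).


Clifford conjugate sign for grade k: (-1)^(k(k+1)/2)
Grade 2: (-1)^(2*3/2) = (-1)^3 = -1, coeff 4 -> -4
Grade 3: (-1)^(3*4/2) = (-1)^6 = 1, coeff -2 -> -2
Conjugated coefficients: -4, -2


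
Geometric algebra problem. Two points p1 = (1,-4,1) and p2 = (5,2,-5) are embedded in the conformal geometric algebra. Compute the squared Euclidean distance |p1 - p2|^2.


p1 - p2 = (-4, -6, 6)
|p1 - p2|^2 = (-4)^2 + (-6)^2 + 6^2
= 16 + 36 + 36
= 88


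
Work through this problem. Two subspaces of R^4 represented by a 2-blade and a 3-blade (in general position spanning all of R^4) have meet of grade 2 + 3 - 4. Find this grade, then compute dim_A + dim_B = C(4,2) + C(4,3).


Meet grade = grade(A) + grade(B) - n
= 2 + 3 - 4 = 1
C(4,2) = 6
C(4,3) = 4
dim_A + dim_B = 6 + 4 = 10


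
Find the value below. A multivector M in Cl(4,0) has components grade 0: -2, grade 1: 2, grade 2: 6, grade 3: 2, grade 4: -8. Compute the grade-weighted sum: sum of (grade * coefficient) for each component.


Grade-weighted sum = sum of grade_k * coefficient_k
0*(-2) = 0
1*2 = 2
2*6 = 12
3*2 = 6
4*(-8) = -32
Total = 0 + 2 + 12 + 6 + (-32) = -12


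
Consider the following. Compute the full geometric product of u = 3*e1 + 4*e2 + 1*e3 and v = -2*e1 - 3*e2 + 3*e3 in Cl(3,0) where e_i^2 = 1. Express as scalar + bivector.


In Cl(3,0): e_i^2 = 1, e_ie_j = -e_je_i for i != j.
Scalar part = u . v = 3*(-2) + 4*(-3) + 1*3
= -6 + (-12) + 3 = -15
e12 coeff = 3*(-3) - 4*(-2) = -9 - (-8) = -1
e13 coeff = 3*3 - 1*(-2) = 9 - (-2) = 11
e23 coeff = 4*3 - 1*(-3) = 12 - (-3) = 15
uv = -15 - 1*e12 + 11*e13 + 15*e23


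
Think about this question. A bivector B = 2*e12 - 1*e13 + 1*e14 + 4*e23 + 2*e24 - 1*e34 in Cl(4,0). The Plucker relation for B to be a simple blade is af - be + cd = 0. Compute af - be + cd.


Plucker relation: af - be + cd
a*f = 2*(-1) = -2
b*e = (-1)*2 = -2
c*d = 1*4 = 4
af - be + cd = -2 - (-2) + 4
= 4


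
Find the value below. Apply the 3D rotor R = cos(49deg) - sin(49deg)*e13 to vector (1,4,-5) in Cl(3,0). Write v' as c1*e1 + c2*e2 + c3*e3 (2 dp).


Rotor R = cos(49deg) - sin(49deg)*e13
Rotation angle theta = 2 * 49 = 98 degrees in the e13 plane (e1 -> e3).
The component perpendicular to the plane (e2) is invariant: v'_2 = v2 = 4.00
cos(98deg) = -0.1392, sin(98deg) = 0.9903
v'_1 = v1*cos(theta) - v3*sin(theta) = 1*(-0.1392) - (-5)*0.9903 = 4.81
v'_3 = v1*sin(theta) + v3*cos(theta) = 1*0.9903 + (-5)*(-0.1392) = 1.69
v' = 4.81*e1 + 4.00*e2 + 1.69*e3


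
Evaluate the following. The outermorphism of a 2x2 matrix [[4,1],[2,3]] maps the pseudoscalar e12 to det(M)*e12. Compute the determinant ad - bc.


The outermorphism of a linear map f sends e1^e2 to f(e1)^f(e2).
f(e1) = 4*e1 + 2*e2
f(e2) = 1*e1 + 3*e2
f(e1) ^ f(e2) = (4*e1 + 2*e2) ^ (1*e1 + 3*e2)
= 4*3*e12 + 2*1*e21
= (12 - 2)*e12
= 10*e12
Coefficient = 10


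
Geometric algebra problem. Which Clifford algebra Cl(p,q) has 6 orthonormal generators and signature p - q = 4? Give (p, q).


We need p + q = 6 and p - q = 4.
Adding: 2p = 6 + 4 = 10, so p = 5.
Then q = 6 - 5 = 1.
(p, q) = (5, 1)


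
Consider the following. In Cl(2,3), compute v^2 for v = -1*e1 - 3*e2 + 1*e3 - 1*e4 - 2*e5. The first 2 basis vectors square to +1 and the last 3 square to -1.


v^2 = sum of c_i^2 * e_i^2
Positive signature terms (e_i^2 = +1): (-1)^2 + (-3)^2 = 10
Negative signature terms (e_j^2 = -1): 1^2 + (-1)^2 + (-2)^2 = 6
v^2 = 10 - 6 = 4


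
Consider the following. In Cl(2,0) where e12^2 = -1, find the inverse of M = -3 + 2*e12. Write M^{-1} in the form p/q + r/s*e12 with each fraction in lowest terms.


M = -3 + 2*e12, where e12^2 = -1.
Since M commutes with its reverse ~M = a - b*e12, M * ~M = a^2 - b^2*e12^2 = a^2 + b^2.
So M^{-1} = ~M / (a^2 + b^2) = (a - b*e12)/(a^2 + b^2).
a^2 + b^2 = 9 + 4 = 13
Scalar part = -3/13 = -3/13
Bivector coeff = -2/13 = -2/13
M^{-1} = -3/13 - 2/13*e12
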